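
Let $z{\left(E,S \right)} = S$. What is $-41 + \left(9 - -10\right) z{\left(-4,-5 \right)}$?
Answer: $-136$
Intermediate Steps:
$-41 + \left(9 - -10\right) z{\left(-4,-5 \right)} = -41 + \left(9 - -10\right) \left(-5\right) = -41 + \left(9 + 10\right) \left(-5\right) = -41 + 19 \left(-5\right) = -41 - 95 = -136$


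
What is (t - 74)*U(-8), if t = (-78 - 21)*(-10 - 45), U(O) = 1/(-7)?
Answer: -5371/7 ≈ -767.29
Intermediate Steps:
U(O) = -⅐
t = 5445 (t = -99*(-55) = 5445)
(t - 74)*U(-8) = (5445 - 74)*(-⅐) = 5371*(-⅐) = -5371/7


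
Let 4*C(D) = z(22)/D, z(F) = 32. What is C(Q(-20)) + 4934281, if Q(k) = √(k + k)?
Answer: 4934281 - 2*I*√10/5 ≈ 4.9343e+6 - 1.2649*I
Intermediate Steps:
Q(k) = √2*√k (Q(k) = √(2*k) = √2*√k)
C(D) = 8/D (C(D) = (32/D)/4 = 8/D)
C(Q(-20)) + 4934281 = 8/((√2*√(-20))) + 4934281 = 8/((√2*(2*I*√5))) + 4934281 = 8/((2*I*√10)) + 4934281 = 8*(-I*√10/20) + 4934281 = -2*I*√10/5 + 4934281 = 4934281 - 2*I*√10/5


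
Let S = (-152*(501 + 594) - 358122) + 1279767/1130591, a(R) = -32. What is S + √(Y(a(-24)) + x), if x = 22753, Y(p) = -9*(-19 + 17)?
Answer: -593063796375/1130591 + √22771 ≈ -5.2441e+5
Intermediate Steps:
Y(p) = 18 (Y(p) = -9*(-2) = 18)
S = -593063796375/1130591 (S = (-152*1095 - 358122) + 1279767*(1/1130591) = (-166440 - 358122) + 1279767/1130591 = -524562 + 1279767/1130591 = -593063796375/1130591 ≈ -5.2456e+5)
S + √(Y(a(-24)) + x) = -593063796375/1130591 + √(18 + 22753) = -593063796375/1130591 + √22771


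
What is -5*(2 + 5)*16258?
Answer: -569030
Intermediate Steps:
-5*(2 + 5)*16258 = -5*7*16258 = -35*16258 = -569030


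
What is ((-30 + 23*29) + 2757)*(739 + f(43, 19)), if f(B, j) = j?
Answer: 2572652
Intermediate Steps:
((-30 + 23*29) + 2757)*(739 + f(43, 19)) = ((-30 + 23*29) + 2757)*(739 + 19) = ((-30 + 667) + 2757)*758 = (637 + 2757)*758 = 3394*758 = 2572652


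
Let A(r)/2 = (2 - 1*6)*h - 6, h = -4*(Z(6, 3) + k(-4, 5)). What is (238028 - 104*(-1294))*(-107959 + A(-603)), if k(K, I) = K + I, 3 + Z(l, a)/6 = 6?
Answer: -40003883252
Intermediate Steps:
Z(l, a) = 18 (Z(l, a) = -18 + 6*6 = -18 + 36 = 18)
k(K, I) = I + K
h = -76 (h = -4*(18 + (5 - 4)) = -4*(18 + 1) = -4*19 = -76)
A(r) = 596 (A(r) = 2*((2 - 1*6)*(-76) - 6) = 2*((2 - 6)*(-76) - 6) = 2*(-4*(-76) - 6) = 2*(304 - 6) = 2*298 = 596)
(238028 - 104*(-1294))*(-107959 + A(-603)) = (238028 - 104*(-1294))*(-107959 + 596) = (238028 + 134576)*(-107363) = 372604*(-107363) = -40003883252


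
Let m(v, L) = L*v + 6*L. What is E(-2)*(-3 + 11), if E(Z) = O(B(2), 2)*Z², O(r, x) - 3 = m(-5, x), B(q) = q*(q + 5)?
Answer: 160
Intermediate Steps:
B(q) = q*(5 + q)
m(v, L) = 6*L + L*v
O(r, x) = 3 + x (O(r, x) = 3 + x*(6 - 5) = 3 + x*1 = 3 + x)
E(Z) = 5*Z² (E(Z) = (3 + 2)*Z² = 5*Z²)
E(-2)*(-3 + 11) = (5*(-2)²)*(-3 + 11) = (5*4)*8 = 20*8 = 160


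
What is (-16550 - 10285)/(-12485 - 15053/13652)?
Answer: 122117140/56820091 ≈ 2.1492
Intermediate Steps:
(-16550 - 10285)/(-12485 - 15053/13652) = -26835/(-12485 - 15053*1/13652) = -26835/(-12485 - 15053/13652) = -26835/(-170460273/13652) = -26835*(-13652/170460273) = 122117140/56820091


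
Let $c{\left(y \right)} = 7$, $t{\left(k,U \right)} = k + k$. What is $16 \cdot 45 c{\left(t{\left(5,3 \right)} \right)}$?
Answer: $5040$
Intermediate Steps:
$t{\left(k,U \right)} = 2 k$
$16 \cdot 45 c{\left(t{\left(5,3 \right)} \right)} = 16 \cdot 45 \cdot 7 = 720 \cdot 7 = 5040$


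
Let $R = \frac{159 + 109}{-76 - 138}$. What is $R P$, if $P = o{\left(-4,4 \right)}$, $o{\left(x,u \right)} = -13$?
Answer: $\frac{1742}{107} \approx 16.28$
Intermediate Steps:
$R = - \frac{134}{107}$ ($R = \frac{268}{-214} = 268 \left(- \frac{1}{214}\right) = - \frac{134}{107} \approx -1.2523$)
$P = -13$
$R P = \left(- \frac{134}{107}\right) \left(-13\right) = \frac{1742}{107}$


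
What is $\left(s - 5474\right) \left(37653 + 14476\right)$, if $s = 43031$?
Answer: $1957808853$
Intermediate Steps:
$\left(s - 5474\right) \left(37653 + 14476\right) = \left(43031 - 5474\right) \left(37653 + 14476\right) = 37557 \cdot 52129 = 1957808853$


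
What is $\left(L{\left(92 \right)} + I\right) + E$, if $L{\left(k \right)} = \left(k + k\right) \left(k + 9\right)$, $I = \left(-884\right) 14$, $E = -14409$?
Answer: $-8201$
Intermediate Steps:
$I = -12376$
$L{\left(k \right)} = 2 k \left(9 + k\right)$
$\left(L{\left(92 \right)} + I\right) + E = \left(2 \cdot 92 \left(9 + 92\right) - 12376\right) - 14409 = \left(2 \cdot 92 \cdot 101 - 12376\right) - 14409 = \left(18584 - 12376\right) - 14409 = 6208 - 14409 = -8201$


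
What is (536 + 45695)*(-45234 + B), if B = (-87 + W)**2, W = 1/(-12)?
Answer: -250649272001/144 ≈ -1.7406e+9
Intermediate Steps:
W = -1/12 ≈ -0.083333
B = 1092025/144 (B = (-87 - 1/12)**2 = (-1045/12)**2 = 1092025/144 ≈ 7583.5)
(536 + 45695)*(-45234 + B) = (536 + 45695)*(-45234 + 1092025/144) = 46231*(-5421671/144) = -250649272001/144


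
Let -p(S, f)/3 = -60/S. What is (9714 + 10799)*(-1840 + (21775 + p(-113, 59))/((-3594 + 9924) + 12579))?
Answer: -80597605428005/2136717 ≈ -3.7720e+7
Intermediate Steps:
p(S, f) = 180/S (p(S, f) = -(-180)/S = 180/S)
(9714 + 10799)*(-1840 + (21775 + p(-113, 59))/((-3594 + 9924) + 12579)) = (9714 + 10799)*(-1840 + (21775 + 180/(-113))/((-3594 + 9924) + 12579)) = 20513*(-1840 + (21775 + 180*(-1/113))/(6330 + 12579)) = 20513*(-1840 + (21775 - 180/113)/18909) = 20513*(-1840 + (2460395/113)*(1/18909)) = 20513*(-1840 + 2460395/2136717) = 20513*(-3929098885/2136717) = -80597605428005/2136717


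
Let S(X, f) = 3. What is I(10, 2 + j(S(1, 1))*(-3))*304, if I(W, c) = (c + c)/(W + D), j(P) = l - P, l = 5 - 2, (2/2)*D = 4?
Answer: 608/7 ≈ 86.857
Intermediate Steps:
D = 4
l = 3
j(P) = 3 - P
I(W, c) = 2*c/(4 + W) (I(W, c) = (c + c)/(W + 4) = (2*c)/(4 + W) = 2*c/(4 + W))
I(10, 2 + j(S(1, 1))*(-3))*304 = (2*(2 + (3 - 1*3)*(-3))/(4 + 10))*304 = (2*(2 + (3 - 3)*(-3))/14)*304 = (2*(2 + 0*(-3))*(1/14))*304 = (2*(2 + 0)*(1/14))*304 = (2*2*(1/14))*304 = (2/7)*304 = 608/7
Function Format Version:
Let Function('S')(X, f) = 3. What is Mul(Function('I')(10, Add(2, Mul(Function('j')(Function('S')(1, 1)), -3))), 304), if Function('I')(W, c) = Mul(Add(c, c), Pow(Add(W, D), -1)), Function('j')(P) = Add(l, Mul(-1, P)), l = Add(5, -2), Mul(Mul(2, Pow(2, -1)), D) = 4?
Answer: Rational(608, 7) ≈ 86.857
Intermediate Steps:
D = 4
l = 3
Function('j')(P) = Add(3, Mul(-1, P))
Function('I')(W, c) = Mul(2, c, Pow(Add(4, W), -1)) (Function('I')(W, c) = Mul(Add(c, c), Pow(Add(W, 4), -1)) = Mul(Mul(2, c), Pow(Add(4, W), -1)) = Mul(2, c, Pow(Add(4, W), -1)))
Mul(Function('I')(10, Add(2, Mul(Function('j')(Function('S')(1, 1)), -3))), 304) = Mul(Mul(2, Add(2, Mul(Add(3, Mul(-1, 3)), -3)), Pow(Add(4, 10), -1)), 304) = Mul(Mul(2, Add(2, Mul(Add(3, -3), -3)), Pow(14, -1)), 304) = Mul(Mul(2, Add(2, Mul(0, -3)), Rational(1, 14)), 304) = Mul(Mul(2, Add(2, 0), Rational(1, 14)), 304) = Mul(Mul(2, 2, Rational(1, 14)), 304) = Mul(Rational(2, 7), 304) = Rational(608, 7)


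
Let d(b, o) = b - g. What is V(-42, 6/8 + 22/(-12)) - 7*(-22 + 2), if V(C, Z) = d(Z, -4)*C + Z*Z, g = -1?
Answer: 20833/144 ≈ 144.67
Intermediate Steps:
d(b, o) = 1 + b (d(b, o) = b - 1*(-1) = b + 1 = 1 + b)
V(C, Z) = Z² + C*(1 + Z) (V(C, Z) = (1 + Z)*C + Z*Z = C*(1 + Z) + Z² = Z² + C*(1 + Z))
V(-42, 6/8 + 22/(-12)) - 7*(-22 + 2) = ((6/8 + 22/(-12))² - 42*(1 + (6/8 + 22/(-12)))) - 7*(-22 + 2) = ((6*(⅛) + 22*(-1/12))² - 42*(1 + (6*(⅛) + 22*(-1/12)))) - 7*(-20) = ((¾ - 11/6)² - 42*(1 + (¾ - 11/6))) + 140 = ((-13/12)² - 42*(1 - 13/12)) + 140 = (169/144 - 42*(-1/12)) + 140 = (169/144 + 7/2) + 140 = 673/144 + 140 = 20833/144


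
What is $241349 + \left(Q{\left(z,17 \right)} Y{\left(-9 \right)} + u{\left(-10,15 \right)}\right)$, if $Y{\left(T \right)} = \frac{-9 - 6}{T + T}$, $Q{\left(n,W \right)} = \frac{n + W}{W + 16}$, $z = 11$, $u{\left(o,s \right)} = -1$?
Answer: $\frac{23893522}{99} \approx 2.4135 \cdot 10^{5}$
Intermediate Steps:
$Q{\left(n,W \right)} = \frac{W + n}{16 + W}$
$Y{\left(T \right)} = - \frac{15}{2 T}$
$241349 + \left(Q{\left(z,17 \right)} Y{\left(-9 \right)} + u{\left(-10,15 \right)}\right) = 241349 - \left(1 - \frac{17 + 11}{16 + 17} \left(- \frac{15}{2 \left(-9\right)}\right)\right) = 241349 - \left(1 - \frac{1}{33} \cdot 28 \left(\left(- \frac{15}{2}\right) \left(- \frac{1}{9}\right)\right)\right) = 241349 - \left(1 - \frac{1}{33} \cdot 28 \cdot \frac{5}{6}\right) = 241349 + \left(\frac{28}{33} \cdot \frac{5}{6} - 1\right) = 241349 + \left(\frac{70}{99} - 1\right) = 241349 - \frac{29}{99} = \frac{23893522}{99}$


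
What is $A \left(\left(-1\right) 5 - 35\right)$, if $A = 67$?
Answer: $-2680$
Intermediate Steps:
$A \left(\left(-1\right) 5 - 35\right) = 67 \left(\left(-1\right) 5 - 35\right) = 67 \left(-5 - 35\right) = 67 \left(-40\right) = -2680$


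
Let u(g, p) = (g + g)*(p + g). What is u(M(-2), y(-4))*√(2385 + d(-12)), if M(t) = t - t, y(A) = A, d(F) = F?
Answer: 0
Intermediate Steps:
M(t) = 0
u(g, p) = 2*g*(g + p) (u(g, p) = (2*g)*(g + p) = 2*g*(g + p))
u(M(-2), y(-4))*√(2385 + d(-12)) = (2*0*(0 - 4))*√(2385 - 12) = (2*0*(-4))*√2373 = 0*√2373 = 0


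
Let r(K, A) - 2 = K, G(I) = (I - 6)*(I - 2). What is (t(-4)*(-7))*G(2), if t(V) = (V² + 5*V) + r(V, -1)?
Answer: 0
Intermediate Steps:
G(I) = (-6 + I)*(-2 + I)
r(K, A) = 2 + K
t(V) = 2 + V² + 6*V (t(V) = (V² + 5*V) + (2 + V) = 2 + V² + 6*V)
(t(-4)*(-7))*G(2) = ((2 + (-4)² + 6*(-4))*(-7))*(12 + 2² - 8*2) = ((2 + 16 - 24)*(-7))*(12 + 4 - 16) = -6*(-7)*0 = 42*0 = 0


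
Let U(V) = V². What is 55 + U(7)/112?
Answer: 887/16 ≈ 55.438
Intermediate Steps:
55 + U(7)/112 = 55 + 7²/112 = 55 + 49*(1/112) = 55 + 7/16 = 887/16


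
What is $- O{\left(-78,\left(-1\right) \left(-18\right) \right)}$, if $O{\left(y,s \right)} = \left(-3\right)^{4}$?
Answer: $-81$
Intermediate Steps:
$O{\left(y,s \right)} = 81$
$- O{\left(-78,\left(-1\right) \left(-18\right) \right)} = \left(-1\right) 81 = -81$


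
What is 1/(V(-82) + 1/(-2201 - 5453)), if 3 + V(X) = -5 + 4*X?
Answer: -7654/2571745 ≈ -0.0029762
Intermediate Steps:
V(X) = -8 + 4*X (V(X) = -3 + (-5 + 4*X) = -8 + 4*X)
1/(V(-82) + 1/(-2201 - 5453)) = 1/((-8 + 4*(-82)) + 1/(-2201 - 5453)) = 1/((-8 - 328) + 1/(-7654)) = 1/(-336 - 1/7654) = 1/(-2571745/7654) = -7654/2571745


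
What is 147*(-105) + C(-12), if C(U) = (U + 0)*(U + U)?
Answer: -15147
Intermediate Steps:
C(U) = 2*U² (C(U) = U*(2*U) = 2*U²)
147*(-105) + C(-12) = 147*(-105) + 2*(-12)² = -15435 + 2*144 = -15435 + 288 = -15147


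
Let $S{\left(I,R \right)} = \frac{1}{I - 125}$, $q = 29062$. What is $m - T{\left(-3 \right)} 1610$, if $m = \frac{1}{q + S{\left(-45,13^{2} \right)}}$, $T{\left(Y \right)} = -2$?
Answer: $\frac{15908535750}{4940539} \approx 3220.0$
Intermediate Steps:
$S{\left(I,R \right)} = \frac{1}{-125 + I}$
$m = \frac{170}{4940539}$ ($m = \frac{1}{29062 + \frac{1}{-125 - 45}} = \frac{1}{29062 + \frac{1}{-170}} = \frac{1}{29062 - \frac{1}{170}} = \frac{1}{\frac{4940539}{170}} = \frac{170}{4940539} \approx 3.4409 \cdot 10^{-5}$)
$m - T{\left(-3 \right)} 1610 = \frac{170}{4940539} - \left(-2\right) 1610 = \frac{170}{4940539} - -3220 = \frac{170}{4940539} + 3220 = \frac{15908535750}{4940539}$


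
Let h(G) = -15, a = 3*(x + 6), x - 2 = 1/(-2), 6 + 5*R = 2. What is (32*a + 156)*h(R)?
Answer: -13140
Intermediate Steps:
R = -4/5 (R = -6/5 + (1/5)*2 = -6/5 + 2/5 = -4/5 ≈ -0.80000)
x = 3/2 (x = 2 + 1/(-2) = 2 - 1/2 = 3/2 ≈ 1.5000)
a = 45/2 (a = 3*(3/2 + 6) = 3*(15/2) = 45/2 ≈ 22.500)
(32*a + 156)*h(R) = (32*(45/2) + 156)*(-15) = (720 + 156)*(-15) = 876*(-15) = -13140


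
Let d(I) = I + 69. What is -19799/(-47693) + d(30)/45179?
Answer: 899220628/2154722047 ≈ 0.41733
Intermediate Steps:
d(I) = 69 + I
-19799/(-47693) + d(30)/45179 = -19799/(-47693) + (69 + 30)/45179 = -19799*(-1/47693) + 99*(1/45179) = 19799/47693 + 99/45179 = 899220628/2154722047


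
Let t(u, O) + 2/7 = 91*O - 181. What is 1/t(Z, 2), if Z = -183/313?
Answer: 7/5 ≈ 1.4000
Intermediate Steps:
Z = -183/313 (Z = -183*1/313 = -183/313 ≈ -0.58466)
t(u, O) = -1269/7 + 91*O (t(u, O) = -2/7 + (91*O - 181) = -2/7 + (-181 + 91*O) = -1269/7 + 91*O)
1/t(Z, 2) = 1/(-1269/7 + 91*2) = 1/(-1269/7 + 182) = 1/(5/7) = 7/5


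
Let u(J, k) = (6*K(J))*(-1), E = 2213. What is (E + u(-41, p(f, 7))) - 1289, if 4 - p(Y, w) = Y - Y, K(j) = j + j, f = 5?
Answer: 1416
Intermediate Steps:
K(j) = 2*j
p(Y, w) = 4 (p(Y, w) = 4 - (Y - Y) = 4 - 1*0 = 4 + 0 = 4)
u(J, k) = -12*J (u(J, k) = (6*(2*J))*(-1) = (12*J)*(-1) = -12*J)
(E + u(-41, p(f, 7))) - 1289 = (2213 - 12*(-41)) - 1289 = (2213 + 492) - 1289 = 2705 - 1289 = 1416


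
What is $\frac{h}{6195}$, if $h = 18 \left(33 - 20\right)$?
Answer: $\frac{78}{2065} \approx 0.037772$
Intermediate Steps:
$h = 234$ ($h = 18 \cdot 13 = 234$)
$\frac{h}{6195} = \frac{234}{6195} = 234 \cdot \frac{1}{6195} = \frac{78}{2065}$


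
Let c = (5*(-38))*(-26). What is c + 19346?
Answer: 24286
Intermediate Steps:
c = 4940 (c = -190*(-26) = 4940)
c + 19346 = 4940 + 19346 = 24286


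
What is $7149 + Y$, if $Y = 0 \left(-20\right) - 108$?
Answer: $7041$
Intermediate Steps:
$Y = -108$ ($Y = 0 - 108 = -108$)
$7149 + Y = 7149 - 108 = 7041$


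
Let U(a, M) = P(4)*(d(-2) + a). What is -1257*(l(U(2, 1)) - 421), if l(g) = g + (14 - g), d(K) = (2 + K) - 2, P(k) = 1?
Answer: 511599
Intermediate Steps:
d(K) = K
U(a, M) = -2 + a (U(a, M) = 1*(-2 + a) = -2 + a)
l(g) = 14
-1257*(l(U(2, 1)) - 421) = -1257*(14 - 421) = -1257*(-407) = 511599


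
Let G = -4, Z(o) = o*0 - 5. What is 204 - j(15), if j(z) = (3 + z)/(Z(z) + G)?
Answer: 206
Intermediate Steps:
Z(o) = -5 (Z(o) = 0 - 5 = -5)
j(z) = -⅓ - z/9 (j(z) = (3 + z)/(-5 - 4) = (3 + z)/(-9) = (3 + z)*(-⅑) = -⅓ - z/9)
204 - j(15) = 204 - (-⅓ - ⅑*15) = 204 - (-⅓ - 5/3) = 204 - 1*(-2) = 204 + 2 = 206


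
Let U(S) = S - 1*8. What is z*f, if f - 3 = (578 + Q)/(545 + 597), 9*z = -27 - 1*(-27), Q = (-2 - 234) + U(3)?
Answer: 0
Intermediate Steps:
U(S) = -8 + S (U(S) = S - 8 = -8 + S)
Q = -241 (Q = (-2 - 234) + (-8 + 3) = -236 - 5 = -241)
z = 0 (z = (-27 - 1*(-27))/9 = (-27 + 27)/9 = (⅑)*0 = 0)
f = 3763/1142 (f = 3 + (578 - 241)/(545 + 597) = 3 + 337/1142 = 3763/1142 ≈ 3.2951)
z*f = 0*(3763/1142) = 0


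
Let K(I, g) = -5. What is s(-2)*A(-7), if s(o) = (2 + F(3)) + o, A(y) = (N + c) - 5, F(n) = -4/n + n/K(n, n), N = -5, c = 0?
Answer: 58/3 ≈ 19.333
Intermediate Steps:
F(n) = -4/n - n/5 (F(n) = -4/n + n/(-5) = -4/n + n*(-⅕) = -4/n - n/5)
A(y) = -10 (A(y) = (-5 + 0) - 5 = -5 - 5 = -10)
s(o) = 1/15 + o (s(o) = (2 + (-4/3 - ⅕*3)) + o = (2 + (-4*⅓ - ⅗)) + o = (2 + (-4/3 - ⅗)) + o = (2 - 29/15) + o = 1/15 + o)
s(-2)*A(-7) = (1/15 - 2)*(-10) = -29/15*(-10) = 58/3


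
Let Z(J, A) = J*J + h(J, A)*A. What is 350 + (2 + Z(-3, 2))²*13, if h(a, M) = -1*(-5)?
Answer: 6083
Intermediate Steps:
h(a, M) = 5
Z(J, A) = J² + 5*A (Z(J, A) = J*J + 5*A = J² + 5*A)
350 + (2 + Z(-3, 2))²*13 = 350 + (2 + ((-3)² + 5*2))²*13 = 350 + (2 + (9 + 10))²*13 = 350 + (2 + 19)²*13 = 350 + 21²*13 = 350 + 441*13 = 350 + 5733 = 6083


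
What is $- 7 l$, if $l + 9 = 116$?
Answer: $-749$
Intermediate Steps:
$l = 107$ ($l = -9 + 116 = 107$)
$- 7 l = \left(-7\right) 107 = -749$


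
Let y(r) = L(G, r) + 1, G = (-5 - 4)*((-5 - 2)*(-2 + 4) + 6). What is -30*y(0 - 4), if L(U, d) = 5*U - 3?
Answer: -10740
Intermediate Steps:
G = 72 (G = -9*(-7*2 + 6) = -9*(-14 + 6) = -9*(-8) = 72)
L(U, d) = -3 + 5*U
y(r) = 358 (y(r) = (-3 + 5*72) + 1 = (-3 + 360) + 1 = 357 + 1 = 358)
-30*y(0 - 4) = -30*358 = -10740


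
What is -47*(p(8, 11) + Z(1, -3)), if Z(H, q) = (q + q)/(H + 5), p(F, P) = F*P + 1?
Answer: -4136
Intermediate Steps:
p(F, P) = 1 + F*P
Z(H, q) = 2*q/(5 + H) (Z(H, q) = (2*q)/(5 + H) = 2*q/(5 + H))
-47*(p(8, 11) + Z(1, -3)) = -47*((1 + 8*11) + 2*(-3)/(5 + 1)) = -47*((1 + 88) + 2*(-3)/6) = -47*(89 + 2*(-3)*(1/6)) = -47*(89 - 1) = -47*88 = -4136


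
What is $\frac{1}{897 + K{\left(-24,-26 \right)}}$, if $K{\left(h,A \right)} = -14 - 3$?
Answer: $\frac{1}{880} \approx 0.0011364$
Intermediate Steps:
$K{\left(h,A \right)} = -17$ ($K{\left(h,A \right)} = -14 - 3 = -17$)
$\frac{1}{897 + K{\left(-24,-26 \right)}} = \frac{1}{897 - 17} = \frac{1}{880}$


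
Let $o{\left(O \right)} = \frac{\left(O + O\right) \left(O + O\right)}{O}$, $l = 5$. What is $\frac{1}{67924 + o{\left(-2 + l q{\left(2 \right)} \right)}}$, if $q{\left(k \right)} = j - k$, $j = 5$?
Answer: $\frac{1}{67976} \approx 1.4711 \cdot 10^{-5}$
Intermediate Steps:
$q{\left(k \right)} = 5 - k$
$o{\left(O \right)} = 4 O$ ($o{\left(O \right)} = \frac{2 O 2 O}{O} = \frac{4 O^{2}}{O} = 4 O$)
$\frac{1}{67924 + o{\left(-2 + l q{\left(2 \right)} \right)}} = \frac{1}{67924 + 4 \left(-2 + 5 \left(5 - 2\right)\right)} = \frac{1}{67924 + 4 \left(-2 + 5 \cdot 3\right)} = \frac{1}{67924 + 4 \left(-2 + 15\right)} = \frac{1}{67924 + 4 \cdot 13} = \frac{1}{67924 + 52} = \frac{1}{67976}$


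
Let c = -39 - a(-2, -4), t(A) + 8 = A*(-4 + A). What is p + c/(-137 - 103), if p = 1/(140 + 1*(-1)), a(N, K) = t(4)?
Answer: 4549/33360 ≈ 0.13636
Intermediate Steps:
t(A) = -8 + A*(-4 + A)
a(N, K) = -8 (a(N, K) = -8 + 4² - 4*4 = -8 + 16 - 16 = -8)
c = -31 (c = -39 - 1*(-8) = -39 + 8 = -31)
p = 1/139 (p = 1/(140 - 1) = 1/139 ≈ 0.0071942)
p + c/(-137 - 103) = 1/139 - 31/(-137 - 103) = 1/139 - 31/(-240) = 1/139 - 31*(-1/240) = 1/139 + 31/240 = 4549/33360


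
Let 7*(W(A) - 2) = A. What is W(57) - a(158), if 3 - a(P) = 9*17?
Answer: 1121/7 ≈ 160.14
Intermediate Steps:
W(A) = 2 + A/7
a(P) = -150 (a(P) = 3 - 9*17 = 3 - 1*153 = 3 - 153 = -150)
W(57) - a(158) = (2 + (⅐)*57) - 1*(-150) = (2 + 57/7) + 150 = 71/7 + 150 = 1121/7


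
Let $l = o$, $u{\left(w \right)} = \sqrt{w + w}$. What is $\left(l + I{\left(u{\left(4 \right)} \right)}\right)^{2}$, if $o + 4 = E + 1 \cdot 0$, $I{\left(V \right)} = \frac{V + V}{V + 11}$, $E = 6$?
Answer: $\frac{47972}{12769} + \frac{18480 \sqrt{2}}{12769} \approx 5.8036$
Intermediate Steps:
$u{\left(w \right)} = \sqrt{2} \sqrt{w}$ ($u{\left(w \right)} = \sqrt{2 w} = \sqrt{2} \sqrt{w}$)
$I{\left(V \right)} = \frac{2 V}{11 + V}$
$o = 2$ ($o = -4 + \left(6 + 1 \cdot 0\right) = -4 + \left(6 + 0\right) = -4 + 6 = 2$)
$l = 2$
$\left(l + I{\left(u{\left(4 \right)} \right)}\right)^{2} = \left(2 + \frac{2 \sqrt{2} \sqrt{4}}{11 + \sqrt{2} \sqrt{4}}\right)^{2} = \left(2 + \frac{2 \sqrt{2} \cdot 2}{11 + \sqrt{2} \cdot 2}\right)^{2} = \left(2 + \frac{2 \cdot 2 \sqrt{2}}{11 + 2 \sqrt{2}}\right)^{2} = \left(2 + \frac{4 \sqrt{2}}{11 + 2 \sqrt{2}}\right)^{2}$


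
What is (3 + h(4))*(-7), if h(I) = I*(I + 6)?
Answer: -301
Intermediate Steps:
h(I) = I*(6 + I)
(3 + h(4))*(-7) = (3 + 4*(6 + 4))*(-7) = (3 + 4*10)*(-7) = (3 + 40)*(-7) = 43*(-7) = -301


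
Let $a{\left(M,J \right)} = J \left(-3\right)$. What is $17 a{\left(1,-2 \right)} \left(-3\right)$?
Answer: $-306$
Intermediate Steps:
$a{\left(M,J \right)} = - 3 J$
$17 a{\left(1,-2 \right)} \left(-3\right) = 17 \left(\left(-3\right) \left(-2\right)\right) \left(-3\right) = 17 \cdot 6 \left(-3\right) = 102 \left(-3\right) = -306$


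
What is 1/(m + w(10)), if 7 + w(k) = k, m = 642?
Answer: 1/645 ≈ 0.0015504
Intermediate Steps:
w(k) = -7 + k
1/(m + w(10)) = 1/(642 + (-7 + 10)) = 1/(642 + 3) = 1/645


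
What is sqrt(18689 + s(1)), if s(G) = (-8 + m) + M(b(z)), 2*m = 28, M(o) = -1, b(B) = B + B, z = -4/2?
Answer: sqrt(18694) ≈ 136.73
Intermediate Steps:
z = -2 (z = -4*1/2 = -2)
b(B) = 2*B
m = 14 (m = (1/2)*28 = 14)
s(G) = 5 (s(G) = (-8 + 14) - 1 = 6 - 1 = 5)
sqrt(18689 + s(1)) = sqrt(18689 + 5) = sqrt(18694)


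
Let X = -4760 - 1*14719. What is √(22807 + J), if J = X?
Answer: 16*√13 ≈ 57.689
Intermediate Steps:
X = -19479 (X = -4760 - 14719 = -19479)
J = -19479
√(22807 + J) = √(22807 - 19479) = √3328 = 16*√13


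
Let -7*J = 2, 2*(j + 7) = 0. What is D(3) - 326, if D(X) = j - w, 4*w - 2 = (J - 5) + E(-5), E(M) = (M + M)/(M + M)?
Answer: -2327/7 ≈ -332.43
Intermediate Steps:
j = -7 (j = -7 + (½)*0 = -7 + 0 = -7)
J = -2/7 (J = -⅐*2 = -2/7 ≈ -0.28571)
E(M) = 1 (E(M) = (2*M)/((2*M)) = (2*M)*(1/(2*M)) = 1)
w = -4/7 (w = ½ + ((-2/7 - 5) + 1)/4 = ½ + (-37/7 + 1)/4 = ½ + (¼)*(-30/7) = ½ - 15/14 = -4/7 ≈ -0.57143)
D(X) = -45/7 (D(X) = -7 - 1*(-4/7) = -7 + 4/7 = -45/7)
D(3) - 326 = -45/7 - 326 = -2327/7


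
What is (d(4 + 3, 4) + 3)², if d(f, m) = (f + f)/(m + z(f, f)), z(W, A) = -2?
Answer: 100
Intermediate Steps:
d(f, m) = 2*f/(-2 + m) (d(f, m) = (f + f)/(m - 2) = (2*f)/(-2 + m) = 2*f/(-2 + m))
(d(4 + 3, 4) + 3)² = (2*(4 + 3)/(-2 + 4) + 3)² = (2*7/2 + 3)² = (2*7*(½) + 3)² = (7 + 3)² = 10² = 100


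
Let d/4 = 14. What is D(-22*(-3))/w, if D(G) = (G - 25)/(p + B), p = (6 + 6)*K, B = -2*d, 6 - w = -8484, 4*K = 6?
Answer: -41/798060 ≈ -5.1375e-5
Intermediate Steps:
K = 3/2 (K = (¼)*6 = 3/2 ≈ 1.5000)
d = 56 (d = 4*14 = 56)
w = 8490 (w = 6 - 1*(-8484) = 6 + 8484 = 8490)
B = -112 (B = -2*56 = -112)
p = 18 (p = (6 + 6)*(3/2) = 12*(3/2) = 18)
D(G) = 25/94 - G/94 (D(G) = (G - 25)/(18 - 112) = (-25 + G)/(-94) = (-25 + G)*(-1/94) = 25/94 - G/94)
D(-22*(-3))/w = (25/94 - (-11)*(-3)/47)/8490 = (25/94 - 1/94*66)*(1/8490) = (25/94 - 33/47)*(1/8490) = -41/94*1/8490 = -41/798060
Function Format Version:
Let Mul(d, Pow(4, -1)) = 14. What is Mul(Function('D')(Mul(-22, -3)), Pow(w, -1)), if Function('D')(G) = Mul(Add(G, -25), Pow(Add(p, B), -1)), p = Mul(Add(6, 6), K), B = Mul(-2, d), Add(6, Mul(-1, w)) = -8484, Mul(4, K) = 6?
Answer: Rational(-41, 798060) ≈ -5.1375e-5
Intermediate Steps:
K = Rational(3, 2) (K = Mul(Rational(1, 4), 6) = Rational(3, 2) ≈ 1.5000)
d = 56 (d = Mul(4, 14) = 56)
w = 8490 (w = Add(6, Mul(-1, -8484)) = Add(6, 8484) = 8490)
B = -112 (B = Mul(-2, 56) = -112)
p = 18 (p = Mul(Add(6, 6), Rational(3, 2)) = Mul(12, Rational(3, 2)) = 18)
Function('D')(G) = Add(Rational(25, 94), Mul(Rational(-1, 94), G)) (Function('D')(G) = Mul(Add(G, -25), Pow(Add(18, -112), -1)) = Mul(Add(-25, G), Pow(-94, -1)) = Mul(Add(-25, G), Rational(-1, 94)) = Add(Rational(25, 94), Mul(Rational(-1, 94), G)))
Mul(Function('D')(Mul(-22, -3)), Pow(w, -1)) = Mul(Add(Rational(25, 94), Mul(Rational(-1, 94), Mul(-22, -3))), Pow(8490, -1)) = Mul(Add(Rational(25, 94), Mul(Rational(-1, 94), 66)), Rational(1, 8490)) = Mul(Add(Rational(25, 94), Rational(-33, 47)), Rational(1, 8490)) = Mul(Rational(-41, 94), Rational(1, 8490)) = Rational(-41, 798060)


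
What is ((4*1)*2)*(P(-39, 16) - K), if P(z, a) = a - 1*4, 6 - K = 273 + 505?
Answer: 6272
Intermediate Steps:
K = -772 (K = 6 - (273 + 505) = 6 - 1*778 = 6 - 778 = -772)
P(z, a) = -4 + a (P(z, a) = a - 4 = -4 + a)
((4*1)*2)*(P(-39, 16) - K) = ((4*1)*2)*((-4 + 16) - 1*(-772)) = (4*2)*(12 + 772) = 8*784 = 6272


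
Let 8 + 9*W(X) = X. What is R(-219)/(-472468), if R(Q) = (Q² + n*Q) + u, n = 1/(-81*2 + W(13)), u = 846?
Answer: -35459271/343248002 ≈ -0.10331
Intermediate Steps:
W(X) = -8/9 + X/9
n = -9/1453 (n = 1/(-81*2 + (-8/9 + (⅑)*13)) = 1/(-162 + (-8/9 + 13/9)) = 1/(-162 + 5/9) = 1/(-1453/9) = -9/1453 ≈ -0.0061941)
R(Q) = 846 + Q² - 9*Q/1453 (R(Q) = (Q² - 9*Q/1453) + 846 = 846 + Q² - 9*Q/1453)
R(-219)/(-472468) = (846 + (-219)² - 9/1453*(-219))/(-472468) = (846 + 47961 + 1971/1453)*(-1/472468) = (70918542/1453)*(-1/472468) = -35459271/343248002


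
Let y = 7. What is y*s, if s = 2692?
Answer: 18844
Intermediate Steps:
y*s = 7*2692 = 18844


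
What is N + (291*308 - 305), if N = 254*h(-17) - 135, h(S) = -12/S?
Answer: 1519244/17 ≈ 89367.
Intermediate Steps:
N = 753/17 (N = 254*(-12/(-17)) - 135 = 254*(-12*(-1/17)) - 135 = 254*(12/17) - 135 = 3048/17 - 135 = 753/17 ≈ 44.294)
N + (291*308 - 305) = 753/17 + (291*308 - 305) = 753/17 + (89628 - 305) = 753/17 + 89323 = 1519244/17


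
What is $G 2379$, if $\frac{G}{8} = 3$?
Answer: $57096$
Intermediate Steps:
$G = 24$ ($G = 8 \cdot 3 = 24$)
$G 2379 = 24 \cdot 2379 = 57096$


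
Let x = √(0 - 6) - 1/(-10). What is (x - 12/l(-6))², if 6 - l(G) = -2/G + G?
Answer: (-13 + 14*I*√6)²/196 ≈ -5.1378 - 4.549*I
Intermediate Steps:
l(G) = 6 - G + 2/G (l(G) = 6 - (-2/G + G) = 6 - (G - 2/G) = 6 + (-G + 2/G) = 6 - G + 2/G)
x = ⅒ + I*√6 (x = √(-6) - 1*(-⅒) = I*√6 + ⅒ = ⅒ + I*√6 ≈ 0.1 + 2.4495*I)
(x - 12/l(-6))² = ((⅒ + I*√6) - 12/(6 - 1*(-6) + 2/(-6)))² = ((⅒ + I*√6) - 12/(6 + 6 + 2*(-⅙)))² = ((⅒ + I*√6) - 12/(6 + 6 - ⅓))² = ((⅒ + I*√6) - 12/35/3)² = ((⅒ + I*√6) - 12*3/35)² = ((⅒ + I*√6) - 36/35)² = (-13/14 + I*√6)²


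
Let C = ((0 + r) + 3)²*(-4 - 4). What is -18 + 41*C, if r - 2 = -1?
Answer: -5266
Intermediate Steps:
r = 1 (r = 2 - 1 = 1)
C = -128 (C = ((0 + 1) + 3)²*(-4 - 4) = (1 + 3)²*(-8) = 4²*(-8) = 16*(-8) = -128)
-18 + 41*C = -18 + 41*(-128) = -18 - 5248 = -5266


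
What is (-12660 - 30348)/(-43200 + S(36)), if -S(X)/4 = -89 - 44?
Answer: 10752/10667 ≈ 1.0080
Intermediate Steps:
S(X) = 532 (S(X) = -4*(-89 - 44) = -4*(-133) = 532)
(-12660 - 30348)/(-43200 + S(36)) = (-12660 - 30348)/(-43200 + 532) = -43008/(-42668) = -43008*(-1/42668) = 10752/10667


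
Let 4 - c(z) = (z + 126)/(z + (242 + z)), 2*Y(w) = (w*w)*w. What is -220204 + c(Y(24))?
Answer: -1548670119/7033 ≈ -2.2020e+5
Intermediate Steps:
Y(w) = w**3/2 (Y(w) = ((w*w)*w)/2 = (w**2*w)/2 = w**3/2)
c(z) = 4 - (126 + z)/(242 + 2*z) (c(z) = 4 - (z + 126)/(z + (242 + z)) = 4 - (126 + z)/(242 + 2*z))
-220204 + c(Y(24)) = -220204 + (842 + 7*((1/2)*24**3))/(2*(121 + (1/2)*24**3)) = -220204 + (842 + 7*((1/2)*13824))/(2*(121 + (1/2)*13824)) = -220204 + (842 + 7*6912)/(2*(121 + 6912)) = -220204 + (1/2)*(842 + 48384)/7033 = -220204 + (1/2)*(1/7033)*49226 = -220204 + 24613/7033 = -1548670119/7033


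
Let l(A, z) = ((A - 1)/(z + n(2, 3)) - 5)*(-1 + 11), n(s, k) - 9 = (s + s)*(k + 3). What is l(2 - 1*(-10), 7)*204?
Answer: -9639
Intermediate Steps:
n(s, k) = 9 + 2*s*(3 + k) (n(s, k) = 9 + (s + s)*(k + 3) = 9 + (2*s)*(3 + k) = 9 + 2*s*(3 + k))
l(A, z) = -50 + 10*(-1 + A)/(33 + z) (l(A, z) = ((A - 1)/(z + (9 + 6*2 + 2*3*2)) - 5)*(-1 + 11) = ((-1 + A)/(z + (9 + 12 + 12)) - 5)*10 = ((-1 + A)/(z + 33) - 5)*10 = ((-1 + A)/(33 + z) - 5)*10 = (-5 + (-1 + A)/(33 + z))*10 = -50 + 10*(-1 + A)/(33 + z))
l(2 - 1*(-10), 7)*204 = (10*(-166 + (2 - 1*(-10)) - 5*7)/(33 + 7))*204 = (10*(-166 + (2 + 10) - 35)/40)*204 = (10*(1/40)*(-166 + 12 - 35))*204 = (10*(1/40)*(-189))*204 = -189/4*204 = -9639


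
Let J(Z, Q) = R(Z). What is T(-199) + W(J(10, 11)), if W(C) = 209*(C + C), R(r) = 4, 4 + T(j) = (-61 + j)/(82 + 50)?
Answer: 54979/33 ≈ 1666.0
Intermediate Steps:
T(j) = -589/132 + j/132 (T(j) = -4 + (-61 + j)/(82 + 50) = -4 + (-61 + j)/132 = -4 + (-61 + j)*(1/132) = -4 + (-61/132 + j/132) = -589/132 + j/132)
J(Z, Q) = 4
W(C) = 418*C (W(C) = 209*(2*C) = 418*C)
T(-199) + W(J(10, 11)) = (-589/132 + (1/132)*(-199)) + 418*4 = (-589/132 - 199/132) + 1672 = -197/33 + 1672 = 54979/33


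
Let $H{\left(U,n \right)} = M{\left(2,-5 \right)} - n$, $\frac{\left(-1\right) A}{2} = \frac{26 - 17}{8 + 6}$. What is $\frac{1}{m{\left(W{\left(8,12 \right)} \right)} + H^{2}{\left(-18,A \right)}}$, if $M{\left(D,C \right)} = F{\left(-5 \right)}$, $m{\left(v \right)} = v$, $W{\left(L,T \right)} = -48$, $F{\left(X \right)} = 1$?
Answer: $- \frac{49}{2096} \approx -0.023378$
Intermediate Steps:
$M{\left(D,C \right)} = 1$
$A = - \frac{9}{7}$ ($A = - 2 \frac{26 - 17}{8 + 6} = - 2 \cdot \frac{9}{14} = - 2 \cdot 9 \cdot \frac{1}{14} = \left(-2\right) \frac{9}{14} = - \frac{9}{7} \approx -1.2857$)
$H{\left(U,n \right)} = 1 - n$
$\frac{1}{m{\left(W{\left(8,12 \right)} \right)} + H^{2}{\left(-18,A \right)}} = \frac{1}{-48 + \left(1 - - \frac{9}{7}\right)^{2}} = \frac{1}{-48 + \left(1 + \frac{9}{7}\right)^{2}} = \frac{1}{-48 + \left(\frac{16}{7}\right)^{2}} = \frac{1}{-48 + \frac{256}{49}} = \frac{1}{- \frac{2096}{49}} = - \frac{49}{2096}$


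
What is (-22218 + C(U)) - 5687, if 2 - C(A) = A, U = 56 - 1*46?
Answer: -27913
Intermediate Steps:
U = 10 (U = 56 - 46 = 10)
C(A) = 2 - A
(-22218 + C(U)) - 5687 = (-22218 + (2 - 1*10)) - 5687 = (-22218 + (2 - 10)) - 5687 = (-22218 - 8) - 5687 = -22226 - 5687 = -27913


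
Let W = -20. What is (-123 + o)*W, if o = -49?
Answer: 3440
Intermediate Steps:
(-123 + o)*W = (-123 - 49)*(-20) = -172*(-20) = 3440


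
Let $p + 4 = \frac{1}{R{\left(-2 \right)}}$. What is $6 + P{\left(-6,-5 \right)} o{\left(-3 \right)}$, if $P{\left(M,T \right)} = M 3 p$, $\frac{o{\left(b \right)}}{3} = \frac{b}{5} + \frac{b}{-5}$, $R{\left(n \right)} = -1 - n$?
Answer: $6$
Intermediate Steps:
$p = -3$ ($p = -4 + \frac{1}{-1 - -2} = -4 + \frac{1}{-1 + 2} = -4 + 1^{-1} = -4 + 1 = -3$)
$o{\left(b \right)} = 0$ ($o{\left(b \right)} = 3 \left(\frac{b}{5} + \frac{b}{-5}\right) = 3 \left(b \frac{1}{5} + b \left(- \frac{1}{5}\right)\right) = 3 \left(\frac{b}{5} - \frac{b}{5}\right) = 3 \cdot 0 = 0$)
$P{\left(M,T \right)} = - 9 M$ ($P{\left(M,T \right)} = M 3 \left(-3\right) = 3 M \left(-3\right) = - 9 M$)
$6 + P{\left(-6,-5 \right)} o{\left(-3 \right)} = 6 + \left(-9\right) \left(-6\right) 0 = 6 + 54 \cdot 0 = 6 + 0 = 6$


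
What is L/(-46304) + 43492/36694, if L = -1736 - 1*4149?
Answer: 1114898879/849539488 ≈ 1.3124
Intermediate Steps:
L = -5885 (L = -1736 - 4149 = -5885)
L/(-46304) + 43492/36694 = -5885/(-46304) + 43492/36694 = -5885*(-1/46304) + 43492*(1/36694) = 5885/46304 + 21746/18347 = 1114898879/849539488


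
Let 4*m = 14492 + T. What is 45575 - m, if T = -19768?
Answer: 46894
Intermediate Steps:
m = -1319 (m = (14492 - 19768)/4 = (1/4)*(-5276) = -1319)
45575 - m = 45575 - 1*(-1319) = 45575 + 1319 = 46894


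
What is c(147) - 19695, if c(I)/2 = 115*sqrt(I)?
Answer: -19695 + 1610*sqrt(3) ≈ -16906.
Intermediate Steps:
c(I) = 230*sqrt(I) (c(I) = 2*(115*sqrt(I)) = 230*sqrt(I))
c(147) - 19695 = 230*sqrt(147) - 19695 = 230*(7*sqrt(3)) - 19695 = 1610*sqrt(3) - 19695 = -19695 + 1610*sqrt(3)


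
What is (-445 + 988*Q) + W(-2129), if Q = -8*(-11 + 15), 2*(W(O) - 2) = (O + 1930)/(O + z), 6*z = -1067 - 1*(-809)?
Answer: -139264097/4344 ≈ -32059.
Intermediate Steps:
z = -43 (z = (-1067 - 1*(-809))/6 = (-1067 + 809)/6 = (⅙)*(-258) = -43)
W(O) = 2 + (1930 + O)/(2*(-43 + O)) (W(O) = 2 + ((O + 1930)/(O - 43))/2 = 2 + ((1930 + O)/(-43 + O))/2 = 2 + (1930 + O)/(2*(-43 + O)))
Q = -32 (Q = -8*4 = -32)
(-445 + 988*Q) + W(-2129) = (-445 + 988*(-32)) + (1758 + 5*(-2129))/(2*(-43 - 2129)) = (-445 - 31616) + (½)*(1758 - 10645)/(-2172) = -32061 + (½)*(-1/2172)*(-8887) = -32061 + 8887/4344 = -139264097/4344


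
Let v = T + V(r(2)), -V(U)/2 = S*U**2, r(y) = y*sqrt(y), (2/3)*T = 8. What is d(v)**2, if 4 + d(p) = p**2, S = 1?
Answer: 144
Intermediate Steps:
T = 12 (T = (3/2)*8 = 12)
r(y) = y**(3/2)
V(U) = -2*U**2
v = -4 (v = 12 - 2*(2**(3/2))**2 = 12 - 2*(2*sqrt(2))**2 = 12 - 2*8 = 12 - 16 = -4)
d(p) = -4 + p**2
d(v)**2 = (-4 + (-4)**2)**2 = (-4 + 16)**2 = 12**2 = 144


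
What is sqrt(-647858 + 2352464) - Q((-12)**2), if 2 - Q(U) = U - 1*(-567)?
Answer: 709 + sqrt(1704606) ≈ 2014.6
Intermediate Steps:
Q(U) = -565 - U (Q(U) = 2 - (U - 1*(-567)) = 2 - (U + 567) = 2 - (567 + U) = 2 + (-567 - U) = -565 - U)
sqrt(-647858 + 2352464) - Q((-12)**2) = sqrt(-647858 + 2352464) - (-565 - 1*(-12)**2) = sqrt(1704606) - (-565 - 1*144) = sqrt(1704606) - (-565 - 144) = sqrt(1704606) - 1*(-709) = sqrt(1704606) + 709 = 709 + sqrt(1704606)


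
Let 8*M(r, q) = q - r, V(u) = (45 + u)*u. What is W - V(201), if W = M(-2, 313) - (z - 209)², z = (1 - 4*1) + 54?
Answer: -594965/8 ≈ -74371.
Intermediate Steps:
V(u) = u*(45 + u)
z = 51 (z = (1 - 4) + 54 = -3 + 54 = 51)
M(r, q) = -r/8 + q/8 (M(r, q) = (q - r)/8 = -r/8 + q/8)
W = -199397/8 (W = (-⅛*(-2) + (⅛)*313) - (51 - 209)² = (¼ + 313/8) - 1*(-158)² = 315/8 - 1*24964 = 315/8 - 24964 = -199397/8 ≈ -24925.)
W - V(201) = -199397/8 - 201*(45 + 201) = -199397/8 - 201*246 = -199397/8 - 1*49446 = -199397/8 - 49446 = -594965/8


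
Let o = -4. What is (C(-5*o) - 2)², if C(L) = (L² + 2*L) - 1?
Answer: 190969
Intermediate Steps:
C(L) = -1 + L² + 2*L
(C(-5*o) - 2)² = ((-1 + (-5*(-4))² + 2*(-5*(-4))) - 2)² = ((-1 + 20² + 2*20) - 2)² = ((-1 + 400 + 40) - 2)² = (439 - 2)² = 437² = 190969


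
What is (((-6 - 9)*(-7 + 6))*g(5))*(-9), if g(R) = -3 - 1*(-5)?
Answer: -270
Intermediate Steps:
g(R) = 2 (g(R) = -3 + 5 = 2)
(((-6 - 9)*(-7 + 6))*g(5))*(-9) = (((-6 - 9)*(-7 + 6))*2)*(-9) = (-15*(-1)*2)*(-9) = (15*2)*(-9) = 30*(-9) = -270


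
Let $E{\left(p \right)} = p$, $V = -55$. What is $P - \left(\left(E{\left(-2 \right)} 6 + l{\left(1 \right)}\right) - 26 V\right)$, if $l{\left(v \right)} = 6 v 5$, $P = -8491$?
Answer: $-9939$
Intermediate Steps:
$l{\left(v \right)} = 30 v$
$P - \left(\left(E{\left(-2 \right)} 6 + l{\left(1 \right)}\right) - 26 V\right) = -8491 - \left(\left(\left(-2\right) 6 + 30 \cdot 1\right) - -1430\right) = -8491 - \left(\left(-12 + 30\right) + 1430\right) = -8491 - \left(18 + 1430\right) = -8491 - 1448 = -9939$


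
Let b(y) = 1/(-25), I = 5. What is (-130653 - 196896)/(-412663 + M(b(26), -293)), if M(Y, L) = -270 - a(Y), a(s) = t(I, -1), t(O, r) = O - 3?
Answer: 109183/137645 ≈ 0.79322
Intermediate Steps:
t(O, r) = -3 + O
b(y) = -1/25
a(s) = 2 (a(s) = -3 + 5 = 2)
M(Y, L) = -272 (M(Y, L) = -270 - 1*2 = -270 - 2 = -272)
(-130653 - 196896)/(-412663 + M(b(26), -293)) = (-130653 - 196896)/(-412663 - 272) = -327549/(-412935) = -327549*(-1/412935) = 109183/137645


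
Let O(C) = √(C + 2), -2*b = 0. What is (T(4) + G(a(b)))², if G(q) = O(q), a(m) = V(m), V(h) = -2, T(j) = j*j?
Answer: 256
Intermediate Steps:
b = 0 (b = -½*0 = 0)
T(j) = j²
a(m) = -2
O(C) = √(2 + C)
G(q) = √(2 + q)
(T(4) + G(a(b)))² = (4² + √(2 - 2))² = (16 + √0)² = (16 + 0)² = 16² = 256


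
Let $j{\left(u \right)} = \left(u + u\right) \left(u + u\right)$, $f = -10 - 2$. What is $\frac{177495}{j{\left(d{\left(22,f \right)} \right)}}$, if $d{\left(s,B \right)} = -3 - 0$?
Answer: $\frac{59165}{12} \approx 4930.4$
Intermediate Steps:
$f = -12$
$d{\left(s,B \right)} = -3$ ($d{\left(s,B \right)} = -3 + 0 = -3$)
$j{\left(u \right)} = 4 u^{2}$ ($j{\left(u \right)} = 2 u 2 u = 4 u^{2}$)
$\frac{177495}{j{\left(d{\left(22,f \right)} \right)}} = \frac{177495}{4 \left(-3\right)^{2}} = \frac{177495}{4 \cdot 9} = \frac{177495}{36} = 177495 \cdot \frac{1}{36} = \frac{59165}{12}$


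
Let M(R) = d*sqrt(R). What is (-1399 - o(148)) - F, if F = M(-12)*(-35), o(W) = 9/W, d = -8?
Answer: -207061/148 - 560*I*sqrt(3) ≈ -1399.1 - 969.95*I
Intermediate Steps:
M(R) = -8*sqrt(R)
F = 560*I*sqrt(3) (F = -16*I*sqrt(3)*(-35) = 560*I*sqrt(3) ≈ 969.95*I)
(-1399 - o(148)) - F = (-1399 - 9/148) - 560*I*sqrt(3) = -207061/148 - 560*I*sqrt(3)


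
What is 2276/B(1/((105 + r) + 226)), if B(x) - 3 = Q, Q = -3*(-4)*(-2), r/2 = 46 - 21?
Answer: -2276/21 ≈ -108.38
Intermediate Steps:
r = 50 (r = 2*(46 - 21) = 2*25 = 50)
Q = -24 (Q = 12*(-2) = -24)
B(x) = -21 (B(x) = 3 - 24 = -21)
2276/B(1/((105 + r) + 226)) = 2276/(-21) = 2276*(-1/21) = -2276/21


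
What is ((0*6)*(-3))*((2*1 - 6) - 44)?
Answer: 0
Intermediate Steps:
((0*6)*(-3))*((2*1 - 6) - 44) = (0*(-3))*((2 - 6) - 44) = 0*(-4 - 44) = 0*(-48) = 0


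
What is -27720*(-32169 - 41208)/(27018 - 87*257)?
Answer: 678003480/1553 ≈ 4.3658e+5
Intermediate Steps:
-27720*(-32169 - 41208)/(27018 - 87*257) = -27720*(-73377/(27018 - 22359)) = -27720/(4659*(-1/73377)) = -27720/(-1553/24459) = -27720*(-24459/1553) = 678003480/1553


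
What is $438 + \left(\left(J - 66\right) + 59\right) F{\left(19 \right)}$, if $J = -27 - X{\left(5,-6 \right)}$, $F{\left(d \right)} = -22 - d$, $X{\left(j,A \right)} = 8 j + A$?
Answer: $3226$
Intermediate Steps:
$X{\left(j,A \right)} = A + 8 j$
$J = -61$ ($J = -27 - \left(-6 + 8 \cdot 5\right) = -27 - \left(-6 + 40\right) = -27 - 34 = -61$)
$438 + \left(\left(J - 66\right) + 59\right) F{\left(19 \right)} = 438 + \left(\left(-61 - 66\right) + 59\right) \left(-22 - 19\right) = 438 + \left(-127 + 59\right) \left(-22 - 19\right) = 438 - -2788 = 438 + 2788 = 3226$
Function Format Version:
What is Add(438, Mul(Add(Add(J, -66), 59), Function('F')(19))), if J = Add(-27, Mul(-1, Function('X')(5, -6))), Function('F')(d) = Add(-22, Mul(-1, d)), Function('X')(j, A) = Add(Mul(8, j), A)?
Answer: 3226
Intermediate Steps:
Function('X')(j, A) = Add(A, Mul(8, j))
J = -61 (J = Add(-27, Mul(-1, Add(-6, Mul(8, 5)))) = Add(-27, Mul(-1, Add(-6, 40))) = Add(-27, Mul(-1, 34)) = Add(-27, -34) = -61)
Add(438, Mul(Add(Add(J, -66), 59), Function('F')(19))) = Add(438, Mul(Add(Add(-61, -66), 59), Add(-22, Mul(-1, 19)))) = Add(438, Mul(Add(-127, 59), Add(-22, -19))) = Add(438, Mul(-68, -41)) = Add(438, 2788) = 3226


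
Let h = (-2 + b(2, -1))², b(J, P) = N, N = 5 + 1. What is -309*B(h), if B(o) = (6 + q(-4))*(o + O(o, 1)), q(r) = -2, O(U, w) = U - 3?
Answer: -35844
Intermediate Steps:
O(U, w) = -3 + U
N = 6
b(J, P) = 6
h = 16 (h = (-2 + 6)² = 4² = 16)
B(o) = -12 + 8*o (B(o) = (6 - 2)*(o + (-3 + o)) = 4*(-3 + 2*o) = -12 + 8*o)
-309*B(h) = -309*(-12 + 8*16) = -309*(-12 + 128) = -309*116 = -35844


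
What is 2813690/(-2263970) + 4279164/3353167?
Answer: 25312646485/759146949299 ≈ 0.033344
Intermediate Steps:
2813690/(-2263970) + 4279164/3353167 = 2813690*(-1/2263970) + 4279164*(1/3353167) = -281369/226397 + 4279164/3353167 = 25312646485/759146949299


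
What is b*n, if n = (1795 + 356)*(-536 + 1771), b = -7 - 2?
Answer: -23908365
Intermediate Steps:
b = -9
n = 2656485 (n = 2151*1235 = 2656485)
b*n = -9*2656485 = -23908365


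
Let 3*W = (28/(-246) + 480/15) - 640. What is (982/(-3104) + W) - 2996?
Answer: -1832040923/572688 ≈ -3199.0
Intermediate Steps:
W = -74798/369 (W = ((28/(-246) + 480/15) - 640)/3 = ((28*(-1/246) + 480*(1/15)) - 640)/3 = ((-14/123 + 32) - 640)/3 = (3922/123 - 640)/3 = (⅓)*(-74798/123) = -74798/369 ≈ -202.70)
(982/(-3104) + W) - 2996 = (982/(-3104) - 74798/369) - 2996 = (982*(-1/3104) - 74798/369) - 2996 = (-491/1552 - 74798/369) - 2996 = -116267675/572688 - 2996 = -1832040923/572688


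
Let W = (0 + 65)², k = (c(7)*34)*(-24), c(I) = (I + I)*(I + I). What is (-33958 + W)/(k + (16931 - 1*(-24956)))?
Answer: 29733/118049 ≈ 0.25187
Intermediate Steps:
c(I) = 4*I² (c(I) = (2*I)*(2*I) = 4*I²)
k = -159936 (k = ((4*7²)*34)*(-24) = ((4*49)*34)*(-24) = (196*34)*(-24) = 6664*(-24) = -159936)
W = 4225 (W = 65² = 4225)
(-33958 + W)/(k + (16931 - 1*(-24956))) = (-33958 + 4225)/(-159936 + (16931 - 1*(-24956))) = -29733/(-159936 + (16931 + 24956)) = -29733/(-159936 + 41887) = -29733/(-118049) = -29733*(-1/118049) = 29733/118049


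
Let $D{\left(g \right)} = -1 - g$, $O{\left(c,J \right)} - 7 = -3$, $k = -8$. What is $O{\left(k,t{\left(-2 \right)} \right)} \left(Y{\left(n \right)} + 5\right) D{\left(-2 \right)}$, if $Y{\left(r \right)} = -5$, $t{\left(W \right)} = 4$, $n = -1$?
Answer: $0$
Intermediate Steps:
$O{\left(c,J \right)} = 4$ ($O{\left(c,J \right)} = 7 - 3 = 4$)
$O{\left(k,t{\left(-2 \right)} \right)} \left(Y{\left(n \right)} + 5\right) D{\left(-2 \right)} = 4 \left(-5 + 5\right) \left(-1 - -2\right) = 4 \cdot 0 \left(-1 + 2\right) = 0 \cdot 1 = 0$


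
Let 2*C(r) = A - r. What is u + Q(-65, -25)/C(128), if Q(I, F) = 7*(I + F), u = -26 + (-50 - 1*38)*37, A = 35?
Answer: -101322/31 ≈ -3268.5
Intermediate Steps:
C(r) = 35/2 - r/2 (C(r) = (35 - r)/2 = 35/2 - r/2)
u = -3282 (u = -26 + (-50 - 38)*37 = -26 - 88*37 = -26 - 3256 = -3282)
Q(I, F) = 7*F + 7*I (Q(I, F) = 7*(F + I) = 7*F + 7*I)
u + Q(-65, -25)/C(128) = -3282 + (7*(-25) + 7*(-65))/(35/2 - ½*128) = -3282 + (-175 - 455)/(35/2 - 64) = -3282 - 630/(-93/2) = -3282 - 630*(-2/93) = -3282 + 420/31 = -101322/31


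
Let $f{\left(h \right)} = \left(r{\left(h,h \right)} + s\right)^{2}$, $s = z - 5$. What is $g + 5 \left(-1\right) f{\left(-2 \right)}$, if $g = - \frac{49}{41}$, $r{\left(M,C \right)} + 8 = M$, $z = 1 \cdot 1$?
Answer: $- \frac{40229}{41} \approx -981.2$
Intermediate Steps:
$z = 1$
$r{\left(M,C \right)} = -8 + M$
$s = -4$ ($s = 1 - 5 = -4$)
$g = - \frac{49}{41}$ ($g = \left(-49\right) \frac{1}{41} = - \frac{49}{41} \approx -1.1951$)
$f{\left(h \right)} = \left(-12 + h\right)^{2}$ ($f{\left(h \right)} = \left(\left(-8 + h\right) - 4\right)^{2} = \left(-12 + h\right)^{2}$)
$g + 5 \left(-1\right) f{\left(-2 \right)} = - \frac{49}{41} + 5 \left(-1\right) \left(-12 - 2\right)^{2} = - \frac{49}{41} - 5 \left(-14\right)^{2} = - \frac{49}{41} - 980 = - \frac{40229}{41}$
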